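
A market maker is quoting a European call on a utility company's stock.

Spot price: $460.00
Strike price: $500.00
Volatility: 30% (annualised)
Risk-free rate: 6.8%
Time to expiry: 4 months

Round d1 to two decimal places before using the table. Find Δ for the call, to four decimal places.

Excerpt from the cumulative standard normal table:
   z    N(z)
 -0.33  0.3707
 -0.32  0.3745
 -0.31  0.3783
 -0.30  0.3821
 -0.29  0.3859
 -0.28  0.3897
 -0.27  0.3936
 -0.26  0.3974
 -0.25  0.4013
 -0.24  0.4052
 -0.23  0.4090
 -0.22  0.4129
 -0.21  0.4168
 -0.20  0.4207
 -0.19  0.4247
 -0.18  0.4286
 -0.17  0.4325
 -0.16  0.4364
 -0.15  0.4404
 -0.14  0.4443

0.3974

σ√T = 0.3·√0.3333 = 0.1732
d₁ = [ln(460/500) + (0.068 + ½·0.3²)·0.3333] / (σ√T) = (-0.0834 + 0.0377) / 0.1732 = -0.2639 which rounds to -0.26
N(d₁) = N(-0.26) = 0.3974
Δ_call = N(d₁) = 0.3974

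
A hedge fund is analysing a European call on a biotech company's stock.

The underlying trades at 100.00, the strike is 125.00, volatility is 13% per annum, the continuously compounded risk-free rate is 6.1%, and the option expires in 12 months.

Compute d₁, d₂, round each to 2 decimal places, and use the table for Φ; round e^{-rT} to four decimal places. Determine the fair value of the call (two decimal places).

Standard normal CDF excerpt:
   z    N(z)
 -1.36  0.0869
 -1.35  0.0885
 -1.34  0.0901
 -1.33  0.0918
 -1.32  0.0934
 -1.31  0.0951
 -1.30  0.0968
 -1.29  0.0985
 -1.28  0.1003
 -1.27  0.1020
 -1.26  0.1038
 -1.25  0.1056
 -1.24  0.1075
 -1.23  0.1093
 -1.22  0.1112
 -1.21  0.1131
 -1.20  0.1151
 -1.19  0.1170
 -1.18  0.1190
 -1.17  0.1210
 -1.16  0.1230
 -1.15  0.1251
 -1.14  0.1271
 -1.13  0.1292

σ√T = 0.13 × 1.0000 = 0.1300
ln(S/K) + (r + σ²/2)T = ln(100/125) + (0.061 + 0.13²/2)·1 = -0.2231 + 0.0694 = -0.1537
d₁ = -0.1537 / 0.1300 = -1.1823 → -1.18
d₂ = d₁ − σ√T = -1.1823 − 0.1300 = -1.3123 → -1.31
e^(−rT) = e^(−0.061·1) = 0.9408
N(d₁) = N(-1.18) = 0.1190;  N(d₂) = N(-1.31) = 0.0951
C = 100·0.1190 − 125·0.9408·0.0951 = 11.9000 − 11.1838 = 0.7162

0.72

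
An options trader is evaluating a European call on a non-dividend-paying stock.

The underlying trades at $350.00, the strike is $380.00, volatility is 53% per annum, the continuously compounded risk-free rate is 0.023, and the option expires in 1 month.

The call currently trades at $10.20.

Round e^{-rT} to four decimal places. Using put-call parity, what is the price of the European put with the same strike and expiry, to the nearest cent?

$39.48

exp(−rT) = exp(−0.023·0.08333) = 0.9981
Put-call parity: C − P = S − K·e^(−rT) = 350 − 380·0.9981 = 350 − 379.2780 = -29.2780
P = C − (C − P) = 10.20 − (-29.2780) = 39.4780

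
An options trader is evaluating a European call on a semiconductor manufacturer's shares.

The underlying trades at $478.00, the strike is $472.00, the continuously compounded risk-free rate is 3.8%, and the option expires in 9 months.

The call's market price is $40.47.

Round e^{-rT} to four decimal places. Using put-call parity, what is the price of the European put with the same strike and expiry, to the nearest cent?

exp(−rT) = exp(−0.038·0.75) = 0.9719
Put-call parity: C − P = S − K·e^(−rT) = 478 − 472·0.9719 = 478 − 458.7368 = 19.2632
P = C − (C − P) = 40.47 − (19.2632) = 21.2068

$21.21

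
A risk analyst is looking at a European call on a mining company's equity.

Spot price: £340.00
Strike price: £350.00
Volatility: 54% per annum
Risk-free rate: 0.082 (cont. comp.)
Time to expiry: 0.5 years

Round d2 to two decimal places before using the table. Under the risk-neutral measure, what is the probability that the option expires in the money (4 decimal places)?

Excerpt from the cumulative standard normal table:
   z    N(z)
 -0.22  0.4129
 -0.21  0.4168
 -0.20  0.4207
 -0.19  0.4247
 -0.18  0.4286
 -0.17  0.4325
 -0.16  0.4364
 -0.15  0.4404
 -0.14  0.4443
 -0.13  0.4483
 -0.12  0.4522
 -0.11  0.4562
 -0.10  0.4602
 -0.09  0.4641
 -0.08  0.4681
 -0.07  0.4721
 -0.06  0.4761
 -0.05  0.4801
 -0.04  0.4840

0.4364

σ√T = 0.54·√0.5 = 0.3818
d₁ = [ln(340/350) + (0.082 + ½·0.54²)·0.5] / (σ√T) = (-0.0290 + 0.1139) / 0.3818 = 0.2224 → 0.22
d₂ = 0.2224 − 0.3818 = -0.1595 → -0.16
Pr(exercise) under Q = N(d₂) = 0.4364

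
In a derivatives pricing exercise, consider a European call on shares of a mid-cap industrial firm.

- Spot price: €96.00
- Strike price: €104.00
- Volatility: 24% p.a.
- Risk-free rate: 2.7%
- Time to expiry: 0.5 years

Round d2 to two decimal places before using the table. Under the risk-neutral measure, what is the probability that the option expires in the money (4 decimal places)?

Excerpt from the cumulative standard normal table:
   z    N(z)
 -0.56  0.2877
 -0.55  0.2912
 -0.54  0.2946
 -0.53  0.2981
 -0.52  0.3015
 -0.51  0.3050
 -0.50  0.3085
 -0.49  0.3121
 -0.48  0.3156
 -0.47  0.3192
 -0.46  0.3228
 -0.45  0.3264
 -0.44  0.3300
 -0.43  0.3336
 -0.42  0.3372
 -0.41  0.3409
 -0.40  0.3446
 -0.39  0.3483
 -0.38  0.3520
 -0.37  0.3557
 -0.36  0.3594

T = 0.5;  σ√T = 0.1697
d₁ = [ln(96/104) + (0.027 + 0.24²/2)·0.5] / 0.1697 = [-0.0800 + 0.0279] / 0.1697 = -0.3073 ⇒ -0.31
d₂ = d₁ − σ√T = -0.3073 − 0.1697 = -0.4770 ⇒ -0.48
Pr(exercise) under Q = N(d₂) = 0.3156

0.3156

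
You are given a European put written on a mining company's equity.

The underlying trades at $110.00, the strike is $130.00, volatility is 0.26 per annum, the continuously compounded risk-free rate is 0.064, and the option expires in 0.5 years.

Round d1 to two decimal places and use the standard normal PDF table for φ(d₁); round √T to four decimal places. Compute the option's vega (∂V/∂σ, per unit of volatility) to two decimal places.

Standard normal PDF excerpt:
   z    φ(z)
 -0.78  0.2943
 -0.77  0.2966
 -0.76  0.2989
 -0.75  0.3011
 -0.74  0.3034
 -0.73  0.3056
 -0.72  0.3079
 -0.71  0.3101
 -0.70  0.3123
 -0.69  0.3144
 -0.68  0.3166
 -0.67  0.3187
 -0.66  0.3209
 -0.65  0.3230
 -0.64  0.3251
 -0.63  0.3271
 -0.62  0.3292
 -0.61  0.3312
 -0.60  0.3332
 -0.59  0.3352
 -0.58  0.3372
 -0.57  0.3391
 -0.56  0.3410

T = 0.5;  σ√T = 0.1838
ln(S/K) + (r + σ²/2)T = ln(110/130) + (0.064 + 0.26²/2)·0.5 = -0.1671 + 0.0489 = -0.1182
d₁ = -0.1182 / 0.1838 = -0.6427 → -0.64
√T = √0.5 = 0.7071
φ(d₁) = φ(-0.64) = 0.3251
vega = S·φ(d₁)·√T = 110·0.3251·0.7071 = 25.2866
(Call and put vega coincide under Black-Scholes.)

25.29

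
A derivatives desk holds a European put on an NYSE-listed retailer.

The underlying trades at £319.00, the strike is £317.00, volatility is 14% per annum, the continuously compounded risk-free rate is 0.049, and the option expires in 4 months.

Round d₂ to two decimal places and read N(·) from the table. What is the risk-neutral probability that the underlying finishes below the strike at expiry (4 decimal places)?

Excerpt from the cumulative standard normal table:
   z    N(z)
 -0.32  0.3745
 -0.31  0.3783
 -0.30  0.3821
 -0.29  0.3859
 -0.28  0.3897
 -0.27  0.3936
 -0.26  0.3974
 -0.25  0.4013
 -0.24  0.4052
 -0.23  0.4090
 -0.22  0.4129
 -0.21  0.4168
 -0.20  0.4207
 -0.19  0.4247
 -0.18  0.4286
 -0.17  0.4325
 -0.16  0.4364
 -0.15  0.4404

σ√T = 0.14 × 0.5774 = 0.0808
d₁ = [ln(319/317) + (0.049 + 0.14²/2)·0.3333] / 0.0808 = [0.0063 + 0.0196] / 0.0808 = 0.3203 which rounds to 0.32
d₂ = d₁ − σ√T = 0.3203 − 0.0808 = 0.2395 which rounds to 0.24
Risk-neutral Pr[S_T < K] = N(−d₂) = N(-0.24) = 0.4052

0.4052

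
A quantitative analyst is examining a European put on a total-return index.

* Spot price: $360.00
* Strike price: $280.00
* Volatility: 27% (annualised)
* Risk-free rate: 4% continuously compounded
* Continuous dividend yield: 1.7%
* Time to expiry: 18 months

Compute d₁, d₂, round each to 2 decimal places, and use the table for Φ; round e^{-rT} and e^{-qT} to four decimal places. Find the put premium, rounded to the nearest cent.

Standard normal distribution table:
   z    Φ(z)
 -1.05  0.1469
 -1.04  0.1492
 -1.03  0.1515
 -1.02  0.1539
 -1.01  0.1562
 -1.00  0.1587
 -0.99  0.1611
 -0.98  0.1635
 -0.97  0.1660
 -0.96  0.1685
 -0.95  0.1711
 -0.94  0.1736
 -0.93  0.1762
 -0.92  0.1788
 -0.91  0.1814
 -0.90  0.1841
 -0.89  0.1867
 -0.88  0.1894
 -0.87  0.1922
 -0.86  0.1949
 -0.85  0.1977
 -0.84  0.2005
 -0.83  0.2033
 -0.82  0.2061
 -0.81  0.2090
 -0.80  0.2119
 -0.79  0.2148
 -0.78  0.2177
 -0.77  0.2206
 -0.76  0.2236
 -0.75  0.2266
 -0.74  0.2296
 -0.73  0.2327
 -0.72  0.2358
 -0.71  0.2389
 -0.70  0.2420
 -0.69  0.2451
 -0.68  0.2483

σ√T = 0.27·√1.5 = 0.3307
d₁ = [ln(360/280) + (0.04 − 0.017 + 0.27²/2)·1.5] / 0.3307 = [0.2513 + 0.0892] / 0.3307 = 1.0297 which rounds to 1.03
d₂ = d₁ − σ√T = 1.0297 − 0.3307 = 0.6990 which rounds to 0.70
e^(−qT) = e^(−0.017·1.5) = 0.9748;  e^(−rT) = e^(−0.04·1.5) = 0.9418
P = 280·0.9418·N(-0.70) − 360·0.9748·N(-1.03) = 280·0.9418·0.2420 − 360·0.9748·0.1515 = 63.8164 − 53.1656 = 10.6508

$10.65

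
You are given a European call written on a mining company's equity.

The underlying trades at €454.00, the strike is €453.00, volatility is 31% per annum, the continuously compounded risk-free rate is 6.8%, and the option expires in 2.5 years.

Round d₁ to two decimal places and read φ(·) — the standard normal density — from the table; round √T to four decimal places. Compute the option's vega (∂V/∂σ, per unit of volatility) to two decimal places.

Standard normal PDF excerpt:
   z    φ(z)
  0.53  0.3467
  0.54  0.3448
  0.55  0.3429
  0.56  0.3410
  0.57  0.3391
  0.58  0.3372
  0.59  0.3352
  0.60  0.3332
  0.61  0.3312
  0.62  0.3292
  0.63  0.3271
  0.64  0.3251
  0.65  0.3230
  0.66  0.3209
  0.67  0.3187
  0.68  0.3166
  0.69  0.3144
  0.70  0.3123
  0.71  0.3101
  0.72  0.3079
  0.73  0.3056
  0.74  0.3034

239.18

T = 2.5;  σ√T = 0.4902
d₁ = [ln(454/453) + (0.068 + ½·0.31²)·2.5] / (σ√T) = (0.0022 + 0.2901) / 0.4902 = 0.5964 ≈ 0.60
√T = √2.5 = 1.5811
φ(d₁) = φ(0.60) = 0.3332
vega = S·φ(d₁)·√T = 454·0.3332·1.5811 = 239.1774
(Vega is the same for a European call and put with the same parameters.)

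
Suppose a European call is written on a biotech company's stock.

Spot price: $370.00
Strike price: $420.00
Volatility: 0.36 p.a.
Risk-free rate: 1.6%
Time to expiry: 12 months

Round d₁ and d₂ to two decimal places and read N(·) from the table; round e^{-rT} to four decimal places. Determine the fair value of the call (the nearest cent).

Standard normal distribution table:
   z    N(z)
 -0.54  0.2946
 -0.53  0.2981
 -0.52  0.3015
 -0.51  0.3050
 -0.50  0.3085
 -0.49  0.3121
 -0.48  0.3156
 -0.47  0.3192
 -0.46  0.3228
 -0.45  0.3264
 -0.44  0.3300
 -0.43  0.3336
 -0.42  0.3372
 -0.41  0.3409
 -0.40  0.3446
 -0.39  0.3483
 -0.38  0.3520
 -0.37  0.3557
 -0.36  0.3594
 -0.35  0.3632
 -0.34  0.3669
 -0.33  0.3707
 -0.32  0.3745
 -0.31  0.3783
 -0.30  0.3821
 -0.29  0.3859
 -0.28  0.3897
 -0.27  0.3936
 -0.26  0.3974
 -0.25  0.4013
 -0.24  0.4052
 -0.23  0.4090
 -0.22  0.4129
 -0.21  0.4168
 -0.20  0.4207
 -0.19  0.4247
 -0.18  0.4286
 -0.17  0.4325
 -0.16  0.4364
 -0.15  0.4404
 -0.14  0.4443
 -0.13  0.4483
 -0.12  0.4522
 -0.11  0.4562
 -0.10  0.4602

$36.87

σ√T = 0.36 × 1.0000 = 0.3600
d₁ = [ln(370/420) + (0.016 + ½·0.36²)·1] / (σ√T) = (-0.1268 + 0.0808) / 0.3600 = -0.1276 which rounds to -0.13
d₂ = -0.1276 − 0.3600 = -0.4876 which rounds to -0.49
exp(−rT) = exp(−0.016·1) = 0.9841
N(d₁) = N(-0.13) = 0.4483;  N(d₂) = N(-0.49) = 0.3121
C = 370·0.4483 − 420·0.9841·0.3121 = 165.8710 − 128.9978 = 36.8732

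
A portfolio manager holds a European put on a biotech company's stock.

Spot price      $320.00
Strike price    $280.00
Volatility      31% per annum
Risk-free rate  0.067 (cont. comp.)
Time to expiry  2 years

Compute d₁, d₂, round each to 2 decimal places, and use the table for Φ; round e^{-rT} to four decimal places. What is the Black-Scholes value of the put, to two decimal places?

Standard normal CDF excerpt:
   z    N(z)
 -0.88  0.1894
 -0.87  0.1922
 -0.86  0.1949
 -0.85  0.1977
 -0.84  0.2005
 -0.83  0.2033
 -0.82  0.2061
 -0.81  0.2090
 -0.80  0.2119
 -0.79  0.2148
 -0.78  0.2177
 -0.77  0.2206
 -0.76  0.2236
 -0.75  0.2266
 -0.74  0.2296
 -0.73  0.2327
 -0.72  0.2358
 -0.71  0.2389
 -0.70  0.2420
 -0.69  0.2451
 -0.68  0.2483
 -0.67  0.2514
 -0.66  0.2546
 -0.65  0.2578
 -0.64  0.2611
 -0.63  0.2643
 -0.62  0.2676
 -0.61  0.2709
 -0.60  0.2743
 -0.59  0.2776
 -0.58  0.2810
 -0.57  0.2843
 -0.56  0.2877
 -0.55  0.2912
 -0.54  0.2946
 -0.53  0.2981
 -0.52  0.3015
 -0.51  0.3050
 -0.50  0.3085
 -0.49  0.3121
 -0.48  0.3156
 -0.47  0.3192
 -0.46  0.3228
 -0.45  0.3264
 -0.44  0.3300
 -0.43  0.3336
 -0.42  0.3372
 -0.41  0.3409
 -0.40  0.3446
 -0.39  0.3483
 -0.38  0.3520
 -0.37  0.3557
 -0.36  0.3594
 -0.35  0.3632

$20.24

σ√T = 0.31·√2 = 0.4384
d₁ = [ln(320/280) + (0.067 + 0.31²/2)·2] / 0.4384 = [0.1335 + 0.2301] / 0.4384 = 0.8294 → 0.83
d₂ = d₁ − σ√T = 0.8294 − 0.4384 = 0.3910 → 0.39
exp(−rT) = exp(−0.067·2) = 0.8746
N(−d₂) = N(-0.39) = 0.3483;  N(−d₁) = N(-0.83) = 0.2033
P = 280·0.8746·0.3483 − 320·0.2033 = 85.2945 − 65.0560 = 20.2385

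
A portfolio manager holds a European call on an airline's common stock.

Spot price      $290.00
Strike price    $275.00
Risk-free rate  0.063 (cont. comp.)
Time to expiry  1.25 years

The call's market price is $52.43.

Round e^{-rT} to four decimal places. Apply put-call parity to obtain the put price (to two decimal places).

e^(−rT) = e^(−0.063·1.25) = 0.9243
Put-call parity: C − P = S − K·e^(−rT) = 290 − 275·0.9243 = 290 − 254.1825 = 35.8175
P = C − (C − P) = 52.43 − (35.8175) = 16.6125

$16.61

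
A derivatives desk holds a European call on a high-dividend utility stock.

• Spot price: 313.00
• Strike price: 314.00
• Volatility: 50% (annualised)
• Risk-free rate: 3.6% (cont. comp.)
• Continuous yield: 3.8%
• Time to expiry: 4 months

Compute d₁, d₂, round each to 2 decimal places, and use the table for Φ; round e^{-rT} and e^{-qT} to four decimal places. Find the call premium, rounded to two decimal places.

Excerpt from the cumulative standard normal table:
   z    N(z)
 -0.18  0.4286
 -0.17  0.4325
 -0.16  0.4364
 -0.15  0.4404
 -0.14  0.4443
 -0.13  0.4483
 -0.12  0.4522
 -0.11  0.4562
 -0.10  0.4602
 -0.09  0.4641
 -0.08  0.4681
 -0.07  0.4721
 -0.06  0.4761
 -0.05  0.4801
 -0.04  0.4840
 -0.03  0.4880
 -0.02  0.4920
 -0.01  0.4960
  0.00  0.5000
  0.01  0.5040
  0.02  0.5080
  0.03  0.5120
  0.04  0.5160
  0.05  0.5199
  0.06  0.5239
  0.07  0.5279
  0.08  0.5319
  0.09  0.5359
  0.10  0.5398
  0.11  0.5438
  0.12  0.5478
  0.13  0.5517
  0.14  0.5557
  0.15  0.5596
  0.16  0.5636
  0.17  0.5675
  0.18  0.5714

35.11

σ√T = 0.5·√0.3333 = 0.2887
ln(S/K) + (r − q + σ²/2)T = ln(313/314) + (0.036 − 0.038 + 0.5²/2)·0.3333 = -0.0032 + 0.0410 = 0.0378
d₁ = 0.0378 / 0.2887 = 0.1310 which rounds to 0.13
d₂ = d₁ − σ√T = 0.1310 − 0.2887 = -0.1577 which rounds to -0.16
e^(−qT) = e^(−0.038·0.3333) = 0.9874;  e^(−rT) = e^(−0.036·0.3333) = 0.9881
N(d₁) = N(0.13) = 0.5517;  N(d₂) = N(-0.16) = 0.4364
C = 313·0.9874·0.5517 − 314·0.9881·0.4364 = 170.5063 − 135.3989 = 35.1074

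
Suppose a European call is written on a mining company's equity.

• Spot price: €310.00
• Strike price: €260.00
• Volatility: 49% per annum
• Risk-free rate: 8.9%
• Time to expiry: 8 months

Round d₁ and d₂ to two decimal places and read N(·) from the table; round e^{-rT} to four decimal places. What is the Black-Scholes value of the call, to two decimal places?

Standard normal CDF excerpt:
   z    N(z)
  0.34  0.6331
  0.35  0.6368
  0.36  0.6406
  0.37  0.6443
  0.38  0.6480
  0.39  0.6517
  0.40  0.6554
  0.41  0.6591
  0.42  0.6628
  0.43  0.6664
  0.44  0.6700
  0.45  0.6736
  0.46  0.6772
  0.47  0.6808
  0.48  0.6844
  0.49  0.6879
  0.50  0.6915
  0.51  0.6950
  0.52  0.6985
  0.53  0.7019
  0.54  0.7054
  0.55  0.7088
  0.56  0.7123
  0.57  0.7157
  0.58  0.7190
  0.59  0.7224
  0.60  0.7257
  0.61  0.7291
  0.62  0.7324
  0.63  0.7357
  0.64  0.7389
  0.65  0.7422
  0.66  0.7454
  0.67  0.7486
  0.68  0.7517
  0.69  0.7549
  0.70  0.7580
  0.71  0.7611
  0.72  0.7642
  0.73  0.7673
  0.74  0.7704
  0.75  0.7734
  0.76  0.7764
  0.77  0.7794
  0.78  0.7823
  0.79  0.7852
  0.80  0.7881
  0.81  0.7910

€83.73

T = 0.6667;  σ√T = 0.4001
d₁ = [ln(310/260) + (0.089 + 0.49²/2)·0.6667] / 0.4001 = [0.1759 + 0.1394] / 0.4001 = 0.7880 ≈ 0.79
d₂ = d₁ − σ√T = 0.7880 − 0.4001 = 0.3879 ≈ 0.39
exp(−rT) = exp(−0.089·0.6667) = 0.9424
N(d₁) = N(0.79) = 0.7852;  N(d₂) = N(0.39) = 0.6517
C = 310·0.7852 − 260·0.9424·0.6517 = 243.4120 − 159.6821 = 83.7299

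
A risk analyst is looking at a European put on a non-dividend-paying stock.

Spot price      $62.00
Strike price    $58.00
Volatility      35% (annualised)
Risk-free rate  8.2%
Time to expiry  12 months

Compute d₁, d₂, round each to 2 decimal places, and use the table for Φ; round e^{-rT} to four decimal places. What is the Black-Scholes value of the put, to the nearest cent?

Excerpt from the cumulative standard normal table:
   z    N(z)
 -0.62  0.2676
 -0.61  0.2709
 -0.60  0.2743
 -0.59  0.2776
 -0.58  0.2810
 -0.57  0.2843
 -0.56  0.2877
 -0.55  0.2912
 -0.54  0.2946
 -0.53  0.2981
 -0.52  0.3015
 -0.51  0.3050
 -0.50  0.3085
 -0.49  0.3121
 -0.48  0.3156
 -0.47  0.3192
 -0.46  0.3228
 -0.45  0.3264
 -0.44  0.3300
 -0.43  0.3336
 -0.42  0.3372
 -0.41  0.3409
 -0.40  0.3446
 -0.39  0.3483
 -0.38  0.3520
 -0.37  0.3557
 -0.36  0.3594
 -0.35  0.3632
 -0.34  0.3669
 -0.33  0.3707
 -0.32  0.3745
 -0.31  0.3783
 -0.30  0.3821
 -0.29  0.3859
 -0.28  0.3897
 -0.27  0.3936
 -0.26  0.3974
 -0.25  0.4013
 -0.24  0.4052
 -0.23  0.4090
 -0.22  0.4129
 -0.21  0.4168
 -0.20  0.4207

σ√T = 0.35 × 1.0000 = 0.3500
ln(S/K) + (r + σ²/2)T = ln(62/58) + (0.082 + 0.35²/2)·1 = 0.0667 + 0.1432 = 0.2099
d₁ = 0.2099 / 0.3500 = 0.5998 ⇒ 0.60
d₂ = d₁ − σ√T = 0.5998 − 0.3500 = 0.2498 ⇒ 0.25
e^(−rT) = e^(−0.082·1) = 0.9213
P = 58·0.9213·N(-0.25) − 62·N(-0.60) = 58·0.9213·0.4013 − 62·0.2743 = 21.4436 − 17.0066 = 4.4370

$4.44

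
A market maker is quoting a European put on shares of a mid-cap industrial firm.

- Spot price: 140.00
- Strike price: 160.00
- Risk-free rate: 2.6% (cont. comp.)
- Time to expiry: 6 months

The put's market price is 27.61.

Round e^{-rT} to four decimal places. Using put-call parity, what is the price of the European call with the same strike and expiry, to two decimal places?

9.67

exp(−rT) = exp(−0.026·0.5) = 0.9871
Put-call parity: C − P = S − K·e^(−rT) = 140 − 160·0.9871 = 140 − 157.9360 = -17.9360
C = P + (C − P) = 27.61 + (-17.9360) = 9.6740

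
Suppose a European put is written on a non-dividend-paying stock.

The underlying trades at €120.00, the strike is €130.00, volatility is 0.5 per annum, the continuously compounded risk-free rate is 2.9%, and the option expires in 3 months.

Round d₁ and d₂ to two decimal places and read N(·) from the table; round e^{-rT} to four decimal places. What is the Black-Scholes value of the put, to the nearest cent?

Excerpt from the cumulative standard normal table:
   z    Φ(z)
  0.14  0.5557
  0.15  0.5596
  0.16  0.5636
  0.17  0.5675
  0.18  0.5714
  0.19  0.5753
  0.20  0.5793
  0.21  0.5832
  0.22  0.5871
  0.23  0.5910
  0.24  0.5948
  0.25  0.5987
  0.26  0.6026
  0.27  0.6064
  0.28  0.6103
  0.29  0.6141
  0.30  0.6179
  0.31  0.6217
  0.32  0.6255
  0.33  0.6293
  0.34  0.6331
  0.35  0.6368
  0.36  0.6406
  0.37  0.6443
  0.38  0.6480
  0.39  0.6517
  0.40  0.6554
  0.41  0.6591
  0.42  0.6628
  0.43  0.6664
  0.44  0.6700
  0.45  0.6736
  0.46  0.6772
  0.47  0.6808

σ√T = 0.5·√0.25 = 0.2500
d₁ = [ln(120/130) + (0.029 + 0.5²/2)·0.25] / 0.2500 = [-0.0800 + 0.0385] / 0.2500 = -0.1662 which rounds to -0.17
d₂ = d₁ − σ√T = -0.1662 − 0.2500 = -0.4162 which rounds to -0.42
exp(−rT) = exp(−0.029·0.25) = 0.9928
P = 130·0.9928·N(0.42) − 120·N(0.17) = 130·0.9928·0.6628 − 120·0.5675 = 85.5436 − 68.1000 = 17.4436

€17.44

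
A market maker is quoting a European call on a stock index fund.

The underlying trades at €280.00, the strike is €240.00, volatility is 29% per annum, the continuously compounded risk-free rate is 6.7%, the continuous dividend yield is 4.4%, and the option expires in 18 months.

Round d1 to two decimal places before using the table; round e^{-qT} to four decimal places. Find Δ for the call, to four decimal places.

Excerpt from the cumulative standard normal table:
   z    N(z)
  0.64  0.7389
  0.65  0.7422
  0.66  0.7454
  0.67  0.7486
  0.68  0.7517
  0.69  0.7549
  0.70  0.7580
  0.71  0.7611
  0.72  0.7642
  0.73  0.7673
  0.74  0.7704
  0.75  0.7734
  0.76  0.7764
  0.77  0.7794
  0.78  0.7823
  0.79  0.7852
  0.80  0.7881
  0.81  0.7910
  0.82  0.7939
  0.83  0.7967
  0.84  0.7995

0.7125

σ√T = 0.29·√1.5 = 0.3552
d₁ = [ln(280/240) + (0.067 − 0.044 + ½·0.29²)·1.5] / (σ√T) = (0.1542 + 0.0976) / 0.3552 = 0.7087 which rounds to 0.71
N(d₁) = N(0.71) = 0.7611
Δ_call = e^(−qT)·N(d₁) = 0.9361·0.7611 = 0.7125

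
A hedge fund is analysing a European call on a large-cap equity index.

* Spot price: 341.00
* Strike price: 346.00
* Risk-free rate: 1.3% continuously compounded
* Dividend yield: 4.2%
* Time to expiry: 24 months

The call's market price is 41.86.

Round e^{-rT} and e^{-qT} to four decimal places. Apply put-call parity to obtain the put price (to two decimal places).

e^(−qT) = e^(−0.042·2) = 0.9194;  e^(−rT) = e^(−0.013·2) = 0.9743
Put-call parity: C − P = S·e^(−qT) − K·e^(−rT) = 341·0.9194 − 346·0.9743 = 313.5154 − 337.1078 = -23.5924
P = C − (C − P) = 41.86 − (-23.5924) = 65.4524

65.45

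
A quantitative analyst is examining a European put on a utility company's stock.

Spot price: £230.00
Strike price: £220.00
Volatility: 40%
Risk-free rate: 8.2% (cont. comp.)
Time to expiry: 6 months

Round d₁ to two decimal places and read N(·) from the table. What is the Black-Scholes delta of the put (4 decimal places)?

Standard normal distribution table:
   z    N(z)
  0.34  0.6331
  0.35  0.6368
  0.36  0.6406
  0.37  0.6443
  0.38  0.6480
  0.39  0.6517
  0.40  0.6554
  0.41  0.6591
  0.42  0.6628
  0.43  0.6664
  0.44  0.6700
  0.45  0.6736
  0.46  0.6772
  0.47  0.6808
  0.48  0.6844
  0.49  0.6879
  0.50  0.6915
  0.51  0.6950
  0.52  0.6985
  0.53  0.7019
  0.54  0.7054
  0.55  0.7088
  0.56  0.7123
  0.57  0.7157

-0.3300

T = 0.5;  σ√T = 0.2828
d₁ = [ln(230/220) + (0.082 + 0.4²/2)·0.5] / 0.2828 = [0.0445 + 0.0810] / 0.2828 = 0.4435 → 0.44
N(d₁) = N(0.44) = 0.6700
Δ_put = N(d₁) − 1 = 0.6700 − 1 = -0.3300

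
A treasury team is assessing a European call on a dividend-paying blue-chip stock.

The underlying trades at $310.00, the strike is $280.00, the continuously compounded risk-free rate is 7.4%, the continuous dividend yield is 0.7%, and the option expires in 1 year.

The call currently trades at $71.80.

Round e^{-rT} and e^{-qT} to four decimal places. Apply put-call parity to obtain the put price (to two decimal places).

e^(−qT) = e^(−0.007·1) = 0.9930;  e^(−rT) = e^(−0.074·1) = 0.9287
Put-call parity: C − P = S·e^(−qT) − K·e^(−rT) = 310·0.9930 − 280·0.9287 = 307.8300 − 260.0360 = 47.7940
P = C − (C − P) = 71.80 − (47.7940) = 24.0060

$24.01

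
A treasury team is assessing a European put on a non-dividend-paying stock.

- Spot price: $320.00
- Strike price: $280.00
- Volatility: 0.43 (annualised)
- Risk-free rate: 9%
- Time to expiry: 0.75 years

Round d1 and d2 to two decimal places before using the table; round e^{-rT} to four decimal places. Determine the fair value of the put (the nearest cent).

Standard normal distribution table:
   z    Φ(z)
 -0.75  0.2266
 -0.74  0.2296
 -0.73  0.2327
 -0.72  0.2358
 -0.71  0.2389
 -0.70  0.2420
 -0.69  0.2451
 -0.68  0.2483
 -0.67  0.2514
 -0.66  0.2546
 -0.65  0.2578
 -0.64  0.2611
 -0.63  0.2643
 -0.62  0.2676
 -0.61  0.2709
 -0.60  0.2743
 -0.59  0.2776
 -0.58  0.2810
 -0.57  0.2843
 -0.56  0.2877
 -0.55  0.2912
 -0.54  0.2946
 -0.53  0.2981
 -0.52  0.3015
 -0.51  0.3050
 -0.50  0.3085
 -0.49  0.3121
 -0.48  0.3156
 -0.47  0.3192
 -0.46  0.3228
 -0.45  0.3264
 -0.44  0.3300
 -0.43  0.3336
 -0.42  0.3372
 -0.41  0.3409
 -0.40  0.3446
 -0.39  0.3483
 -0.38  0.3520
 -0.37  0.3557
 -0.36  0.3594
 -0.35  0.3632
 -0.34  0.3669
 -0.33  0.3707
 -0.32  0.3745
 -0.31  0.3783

σ√T = 0.43 × 0.8660 = 0.3724
d₁ = [ln(320/280) + (0.09 + ½·0.43²)·0.75] / (σ√T) = (0.1335 + 0.1368) / 0.3724 = 0.7260 which rounds to 0.73
d₂ = 0.7260 − 0.3724 = 0.3536 which rounds to 0.35
exp(−rT) = exp(−0.09·0.75) = 0.9347
N(−d₂) = N(-0.35) = 0.3632;  N(−d₁) = N(-0.73) = 0.2327
P = 280·0.9347·0.3632 − 320·0.2327 = 95.0553 − 74.4640 = 20.5913

$20.59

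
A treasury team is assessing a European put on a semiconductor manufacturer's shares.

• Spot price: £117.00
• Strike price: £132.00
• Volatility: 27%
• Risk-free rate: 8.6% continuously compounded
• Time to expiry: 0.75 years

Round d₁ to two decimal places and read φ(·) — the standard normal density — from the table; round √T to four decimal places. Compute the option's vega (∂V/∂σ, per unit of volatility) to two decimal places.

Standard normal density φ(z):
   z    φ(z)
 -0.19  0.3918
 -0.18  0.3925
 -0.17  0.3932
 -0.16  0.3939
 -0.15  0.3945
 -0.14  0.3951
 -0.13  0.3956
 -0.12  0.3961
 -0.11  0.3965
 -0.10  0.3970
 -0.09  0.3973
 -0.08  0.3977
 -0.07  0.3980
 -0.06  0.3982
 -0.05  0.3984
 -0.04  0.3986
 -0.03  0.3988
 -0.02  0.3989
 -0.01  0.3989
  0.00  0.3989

40.13

σ√T = 0.27·√0.75 = 0.2338
d₁ = [ln(117/132) + (0.086 + ½·0.27²)·0.75] / (σ√T) = (-0.1206 + 0.0918) / 0.2338 = -0.1231 ≈ -0.12
√T = √0.75 = 0.8660
φ(d₁) = φ(-0.12) = 0.3961
vega = S·φ(d₁)·√T = 117·0.3961·0.8660 = 40.1336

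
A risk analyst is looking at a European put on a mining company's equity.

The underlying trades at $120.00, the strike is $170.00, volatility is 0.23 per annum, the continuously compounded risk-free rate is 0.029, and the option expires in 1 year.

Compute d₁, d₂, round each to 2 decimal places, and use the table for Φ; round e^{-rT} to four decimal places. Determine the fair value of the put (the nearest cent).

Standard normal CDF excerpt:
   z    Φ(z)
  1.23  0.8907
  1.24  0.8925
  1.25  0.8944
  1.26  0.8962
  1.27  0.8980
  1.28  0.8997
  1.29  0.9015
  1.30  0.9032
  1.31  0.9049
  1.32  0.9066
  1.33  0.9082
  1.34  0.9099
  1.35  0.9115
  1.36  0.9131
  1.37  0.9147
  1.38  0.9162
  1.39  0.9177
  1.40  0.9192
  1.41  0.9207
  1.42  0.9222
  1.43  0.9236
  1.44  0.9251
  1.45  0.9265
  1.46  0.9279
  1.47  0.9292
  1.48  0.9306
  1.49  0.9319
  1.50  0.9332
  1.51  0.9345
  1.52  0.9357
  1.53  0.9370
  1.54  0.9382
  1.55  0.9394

$46.35

σ√T = 0.23·√1 = 0.2300
d₁ = [ln(120/170) + (0.029 + ½·0.23²)·1] / (σ√T) = (-0.3483 + 0.0554) / 0.2300 = -1.2733 which rounds to -1.27
d₂ = -1.2733 − 0.2300 = -1.5033 which rounds to -1.50
e^(−rT) = e^(−0.029·1) = 0.9714
P = 170·0.9714·N(1.50) − 120·N(1.27) = 170·0.9714·0.9332 − 120·0.8980 = 154.1068 − 107.7600 = 46.3468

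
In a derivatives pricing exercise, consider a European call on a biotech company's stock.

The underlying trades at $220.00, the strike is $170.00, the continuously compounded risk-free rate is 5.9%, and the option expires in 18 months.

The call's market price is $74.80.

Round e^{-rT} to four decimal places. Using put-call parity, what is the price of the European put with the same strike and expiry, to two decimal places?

e^(−rT) = e^(−0.059·1.5) = 0.9153
Put-call parity: C − P = S − K·e^(−rT) = 220 − 170·0.9153 = 220 − 155.6010 = 64.3990
P = C − (C − P) = 74.80 − (64.3990) = 10.4010

$10.40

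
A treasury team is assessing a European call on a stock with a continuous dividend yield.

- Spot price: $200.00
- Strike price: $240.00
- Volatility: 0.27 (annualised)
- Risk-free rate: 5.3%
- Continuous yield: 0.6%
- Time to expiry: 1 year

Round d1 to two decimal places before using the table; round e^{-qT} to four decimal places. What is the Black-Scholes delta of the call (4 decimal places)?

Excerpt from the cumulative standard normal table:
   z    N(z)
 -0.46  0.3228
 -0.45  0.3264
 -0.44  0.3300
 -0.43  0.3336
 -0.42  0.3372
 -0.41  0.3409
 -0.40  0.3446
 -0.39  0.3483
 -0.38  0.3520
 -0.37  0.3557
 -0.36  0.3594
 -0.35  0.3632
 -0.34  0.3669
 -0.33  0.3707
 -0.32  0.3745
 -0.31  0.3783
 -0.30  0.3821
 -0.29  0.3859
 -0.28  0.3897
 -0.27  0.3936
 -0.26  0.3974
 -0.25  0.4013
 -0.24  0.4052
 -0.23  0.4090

0.3536

T = 1;  σ√T = 0.2700
d₁ = [ln(200/240) + (0.053 − 0.006 + 0.27²/2)·1] / 0.2700 = [-0.1823 + 0.0834] / 0.2700 = -0.3662 ⇒ -0.37
N(d₁) = N(-0.37) = 0.3557
Δ_call = e^(−qT)·N(d₁) = 0.9940·0.3557 = 0.3536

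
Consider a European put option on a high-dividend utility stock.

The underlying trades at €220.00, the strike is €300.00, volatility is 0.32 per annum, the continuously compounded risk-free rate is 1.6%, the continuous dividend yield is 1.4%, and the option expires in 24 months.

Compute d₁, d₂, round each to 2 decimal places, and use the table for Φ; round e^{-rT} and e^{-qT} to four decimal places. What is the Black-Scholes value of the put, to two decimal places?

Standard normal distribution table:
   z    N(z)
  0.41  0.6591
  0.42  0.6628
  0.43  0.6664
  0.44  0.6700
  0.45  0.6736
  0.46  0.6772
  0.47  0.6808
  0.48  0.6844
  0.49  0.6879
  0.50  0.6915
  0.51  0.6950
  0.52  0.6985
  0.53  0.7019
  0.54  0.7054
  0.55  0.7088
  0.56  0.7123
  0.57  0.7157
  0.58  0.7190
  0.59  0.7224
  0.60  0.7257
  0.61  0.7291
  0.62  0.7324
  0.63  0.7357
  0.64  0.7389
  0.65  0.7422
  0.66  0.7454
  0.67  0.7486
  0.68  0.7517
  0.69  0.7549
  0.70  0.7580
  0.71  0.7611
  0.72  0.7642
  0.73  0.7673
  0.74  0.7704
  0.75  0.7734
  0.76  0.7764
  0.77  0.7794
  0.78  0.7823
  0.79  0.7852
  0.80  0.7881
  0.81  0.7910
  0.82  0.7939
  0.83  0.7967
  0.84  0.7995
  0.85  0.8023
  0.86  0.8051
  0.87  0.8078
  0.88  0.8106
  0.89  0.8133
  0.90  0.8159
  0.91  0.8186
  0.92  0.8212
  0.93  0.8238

σ√T = 0.32 × 1.4142 = 0.4525
d₁ = [ln(220/300) + (0.016 − 0.014 + ½·0.32²)·2] / (σ√T) = (-0.3102 + 0.1064) / 0.4525 = -0.4502 → -0.45
d₂ = -0.4502 − 0.4525 = -0.9028 → -0.90
exp(−qT) = exp(−0.014·2) = 0.9724;  exp(−rT) = exp(−0.016·2) = 0.9685
N(−d₂) = N(0.90) = 0.8159;  N(−d₁) = N(0.45) = 0.6736
P = 300·0.9685·0.8159 − 220·0.9724·0.6736 = 237.0597 − 144.1019 = 92.9578

€92.96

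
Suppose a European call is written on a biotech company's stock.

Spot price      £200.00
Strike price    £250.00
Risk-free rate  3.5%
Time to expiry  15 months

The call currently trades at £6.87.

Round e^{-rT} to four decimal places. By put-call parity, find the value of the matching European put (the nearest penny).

£46.17

e^(−rT) = e^(−0.035·1.25) = 0.9572
Put-call parity: C − P = S − K·e^(−rT) = 200 − 250·0.9572 = 200 − 239.3000 = -39.3000
P = C − (C − P) = 6.87 − (-39.3000) = 46.1700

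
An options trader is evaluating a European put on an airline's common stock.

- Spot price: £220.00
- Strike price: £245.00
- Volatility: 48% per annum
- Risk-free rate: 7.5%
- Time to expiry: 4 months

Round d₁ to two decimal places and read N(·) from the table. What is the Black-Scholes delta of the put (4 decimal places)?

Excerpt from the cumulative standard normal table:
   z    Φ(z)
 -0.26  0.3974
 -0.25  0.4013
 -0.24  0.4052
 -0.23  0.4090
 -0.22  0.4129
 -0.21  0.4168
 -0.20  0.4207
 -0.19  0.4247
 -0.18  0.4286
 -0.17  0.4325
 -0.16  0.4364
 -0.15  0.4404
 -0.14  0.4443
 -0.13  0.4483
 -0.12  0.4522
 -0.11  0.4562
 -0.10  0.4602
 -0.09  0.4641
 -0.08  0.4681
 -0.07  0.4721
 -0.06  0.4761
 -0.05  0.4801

σ√T = 0.48·√0.3333 = 0.2771
d₁ = [ln(220/245) + (0.075 + 0.48²/2)·0.3333] / 0.2771 = [-0.1076 + 0.0634] / 0.2771 = -0.1596 ⇒ -0.16
N(d₁) = N(-0.16) = 0.4364
Δ_put = N(d₁) − 1 = 0.4364 − 1 = -0.5636

-0.5636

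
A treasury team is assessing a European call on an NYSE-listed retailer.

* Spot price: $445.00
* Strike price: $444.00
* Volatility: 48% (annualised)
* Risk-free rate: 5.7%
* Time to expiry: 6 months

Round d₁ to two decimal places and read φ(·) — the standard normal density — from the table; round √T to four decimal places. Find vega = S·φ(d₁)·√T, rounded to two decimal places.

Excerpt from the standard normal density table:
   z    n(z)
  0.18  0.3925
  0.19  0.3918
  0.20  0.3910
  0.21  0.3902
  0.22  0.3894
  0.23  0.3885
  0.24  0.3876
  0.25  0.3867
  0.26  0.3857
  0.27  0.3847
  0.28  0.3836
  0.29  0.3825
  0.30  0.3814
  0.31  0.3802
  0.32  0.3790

121.36

σ√T = 0.48 × 0.7071 = 0.3394
d₁ = [ln(445/444) + (0.057 + ½·0.48²)·0.5] / (σ√T) = (0.0022 + 0.0861) / 0.3394 = 0.2603 ⇒ 0.26
√T = √0.5 = 0.7071
φ(d₁) = φ(0.26) = 0.3857
vega = S·φ(d₁)·√T = 445·0.3857·0.7071 = 121.3642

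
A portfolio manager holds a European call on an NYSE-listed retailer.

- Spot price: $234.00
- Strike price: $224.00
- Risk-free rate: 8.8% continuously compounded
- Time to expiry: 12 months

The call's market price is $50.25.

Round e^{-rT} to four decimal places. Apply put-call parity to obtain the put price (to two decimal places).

e^(−rT) = e^(−0.088·1) = 0.9158
Put-call parity: C − P = S − K·e^(−rT) = 234 − 224·0.9158 = 234 − 205.1392 = 28.8608
P = C − (C − P) = 50.25 − (28.8608) = 21.3892

$21.39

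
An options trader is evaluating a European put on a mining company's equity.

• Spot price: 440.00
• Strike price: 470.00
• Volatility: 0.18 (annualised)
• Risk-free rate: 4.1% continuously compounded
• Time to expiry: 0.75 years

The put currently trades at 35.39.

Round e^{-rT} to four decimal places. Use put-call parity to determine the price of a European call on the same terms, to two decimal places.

e^(−rT) = e^(−0.041·0.75) = 0.9697
Put-call parity: C − P = S − K·e^(−rT) = 440 − 470·0.9697 = 440 − 455.7590 = -15.7590
C = P + (C − P) = 35.39 + (-15.7590) = 19.6310

19.63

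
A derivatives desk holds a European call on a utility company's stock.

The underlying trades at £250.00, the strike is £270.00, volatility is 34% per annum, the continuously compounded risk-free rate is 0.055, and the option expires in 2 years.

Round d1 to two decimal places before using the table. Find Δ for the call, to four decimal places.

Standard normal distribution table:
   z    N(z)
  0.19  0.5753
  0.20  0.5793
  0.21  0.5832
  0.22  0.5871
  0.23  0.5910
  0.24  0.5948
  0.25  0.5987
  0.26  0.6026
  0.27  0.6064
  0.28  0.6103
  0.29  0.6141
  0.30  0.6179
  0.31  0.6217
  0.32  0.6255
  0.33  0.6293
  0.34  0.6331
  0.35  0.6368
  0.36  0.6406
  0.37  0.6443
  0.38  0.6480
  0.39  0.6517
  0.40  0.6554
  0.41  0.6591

σ√T = 0.34·√2 = 0.4808
d₁ = [ln(250/270) + (0.055 + 0.34²/2)·2] / 0.4808 = [-0.0770 + 0.2256] / 0.4808 = 0.3091 which rounds to 0.31
N(d₁) = N(0.31) = 0.6217
Δ_call = N(d₁) = 0.6217

0.6217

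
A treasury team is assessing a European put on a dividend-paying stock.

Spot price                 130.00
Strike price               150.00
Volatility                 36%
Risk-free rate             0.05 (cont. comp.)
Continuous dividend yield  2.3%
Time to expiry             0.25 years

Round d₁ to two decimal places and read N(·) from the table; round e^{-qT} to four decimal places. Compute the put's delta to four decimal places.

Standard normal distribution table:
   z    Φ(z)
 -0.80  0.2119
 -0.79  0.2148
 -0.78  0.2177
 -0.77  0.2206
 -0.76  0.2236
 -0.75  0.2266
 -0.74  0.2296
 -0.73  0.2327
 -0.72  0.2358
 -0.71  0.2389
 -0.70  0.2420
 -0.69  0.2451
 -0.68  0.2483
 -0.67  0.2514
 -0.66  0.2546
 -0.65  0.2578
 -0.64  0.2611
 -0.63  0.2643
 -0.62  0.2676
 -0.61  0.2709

σ√T = 0.36 × 0.5000 = 0.1800
ln(S/K) + (r − q + σ²/2)T = ln(130/150) + (0.05 − 0.023 + 0.36²/2)·0.25 = -0.1431 + 0.0229 = -0.1202
d₁ = -0.1202 / 0.1800 = -0.6675 ⇒ -0.67
N(d₁) = N(-0.67) = 0.2514
Δ_put = e^(−qT)·(N(d₁) − 1) = 0.9943·(0.2514 − 1) = -0.7443

-0.7443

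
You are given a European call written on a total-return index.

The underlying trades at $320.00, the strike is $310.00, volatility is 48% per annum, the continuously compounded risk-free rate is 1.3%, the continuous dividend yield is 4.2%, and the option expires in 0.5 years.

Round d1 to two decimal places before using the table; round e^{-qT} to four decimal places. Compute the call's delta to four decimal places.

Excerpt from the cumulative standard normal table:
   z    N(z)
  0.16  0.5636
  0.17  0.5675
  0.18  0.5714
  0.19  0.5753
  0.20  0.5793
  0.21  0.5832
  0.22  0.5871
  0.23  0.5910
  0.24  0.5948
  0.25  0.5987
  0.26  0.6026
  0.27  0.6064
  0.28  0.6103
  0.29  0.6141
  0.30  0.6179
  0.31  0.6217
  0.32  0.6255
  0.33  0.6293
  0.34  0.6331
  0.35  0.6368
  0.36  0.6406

σ√T = 0.48·√0.5 = 0.3394
d₁ = [ln(320/310) + (0.013 − 0.042 + ½·0.48²)·0.5] / (σ√T) = (0.0317 + 0.0431) / 0.3394 = 0.2205 which rounds to 0.22
N(d₁) = N(0.22) = 0.5871
Δ_call = exp(−qT)·N(d₁) = 0.9792·0.5871 = 0.5749

0.5749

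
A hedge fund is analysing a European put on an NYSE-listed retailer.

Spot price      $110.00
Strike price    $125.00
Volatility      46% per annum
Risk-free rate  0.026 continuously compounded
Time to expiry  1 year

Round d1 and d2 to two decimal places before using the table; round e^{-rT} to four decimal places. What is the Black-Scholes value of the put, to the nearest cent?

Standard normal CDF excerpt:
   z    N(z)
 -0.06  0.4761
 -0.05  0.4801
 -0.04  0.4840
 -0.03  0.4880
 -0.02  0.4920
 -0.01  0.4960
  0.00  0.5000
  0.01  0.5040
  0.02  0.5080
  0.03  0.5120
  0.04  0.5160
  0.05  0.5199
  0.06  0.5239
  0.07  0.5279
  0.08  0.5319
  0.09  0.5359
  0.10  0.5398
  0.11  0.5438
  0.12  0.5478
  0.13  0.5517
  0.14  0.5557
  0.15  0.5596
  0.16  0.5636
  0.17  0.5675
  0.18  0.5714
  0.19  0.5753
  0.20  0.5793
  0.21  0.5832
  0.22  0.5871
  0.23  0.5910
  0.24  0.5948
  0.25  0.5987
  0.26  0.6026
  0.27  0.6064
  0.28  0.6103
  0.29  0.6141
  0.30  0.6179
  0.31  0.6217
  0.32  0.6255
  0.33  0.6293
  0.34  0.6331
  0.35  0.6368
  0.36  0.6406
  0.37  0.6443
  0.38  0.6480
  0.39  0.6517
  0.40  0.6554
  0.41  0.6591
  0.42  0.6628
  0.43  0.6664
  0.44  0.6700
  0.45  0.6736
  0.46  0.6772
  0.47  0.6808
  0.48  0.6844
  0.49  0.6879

σ√T = 0.46·√1 = 0.4600
d₁ = [ln(110/125) + (0.026 + 0.46²/2)·1] / 0.4600 = [-0.1278 + 0.1318] / 0.4600 = 0.0086 ⇒ 0.01
d₂ = d₁ − σ√T = 0.0086 − 0.4600 = -0.4514 ⇒ -0.45
exp(−rT) = exp(−0.026·1) = 0.9743
P = 125·0.9743·N(0.45) − 110·N(-0.01) = 125·0.9743·0.6736 − 110·0.4960 = 82.0361 − 54.5600 = 27.4761

$27.48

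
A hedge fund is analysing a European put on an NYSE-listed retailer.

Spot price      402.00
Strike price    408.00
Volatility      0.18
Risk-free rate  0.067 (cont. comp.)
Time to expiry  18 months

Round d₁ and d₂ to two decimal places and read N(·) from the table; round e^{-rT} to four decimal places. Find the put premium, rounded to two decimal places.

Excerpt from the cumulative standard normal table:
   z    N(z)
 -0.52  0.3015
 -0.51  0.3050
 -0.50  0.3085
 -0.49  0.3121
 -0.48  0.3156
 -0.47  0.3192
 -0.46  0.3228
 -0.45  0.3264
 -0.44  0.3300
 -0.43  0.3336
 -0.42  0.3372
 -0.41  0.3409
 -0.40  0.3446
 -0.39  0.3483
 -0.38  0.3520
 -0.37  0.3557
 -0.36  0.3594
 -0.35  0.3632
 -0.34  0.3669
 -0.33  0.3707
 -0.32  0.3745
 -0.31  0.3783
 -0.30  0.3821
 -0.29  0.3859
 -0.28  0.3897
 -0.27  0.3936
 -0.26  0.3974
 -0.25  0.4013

T = 1.5;  σ√T = 0.2205
d₁ = [ln(402/408) + (0.067 + ½·0.18²)·1.5] / (σ√T) = (-0.0148 + 0.1248) / 0.2205 = 0.4989 which rounds to 0.50
d₂ = 0.4989 − 0.2205 = 0.2784 which rounds to 0.28
e^(−rT) = e^(−0.067·1.5) = 0.9044
N(−d₂) = N(-0.28) = 0.3897;  N(−d₁) = N(-0.50) = 0.3085
P = 408·0.9044·0.3897 − 402·0.3085 = 143.7974 − 124.0170 = 19.7804

19.78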